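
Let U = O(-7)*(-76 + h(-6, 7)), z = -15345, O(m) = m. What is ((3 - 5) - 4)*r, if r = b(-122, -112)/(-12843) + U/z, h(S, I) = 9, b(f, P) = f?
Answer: 307502/2433035 ≈ 0.12639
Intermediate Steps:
U = 469 (U = -7*(-76 + 9) = -7*(-67) = 469)
r = -153751/7299105 (r = -122/(-12843) + 469/(-15345) = -122*(-1/12843) + 469*(-1/15345) = 122/12843 - 469/15345 = -153751/7299105 ≈ -0.021064)
((3 - 5) - 4)*r = ((3 - 5) - 4)*(-153751/7299105) = (-2 - 4)*(-153751/7299105) = -6*(-153751/7299105) = 307502/2433035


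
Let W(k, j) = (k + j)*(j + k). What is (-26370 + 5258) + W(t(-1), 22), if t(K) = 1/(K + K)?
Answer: -82599/4 ≈ -20650.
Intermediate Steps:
t(K) = 1/(2*K)
W(k, j) = (j + k)² (W(k, j) = (j + k)*(j + k) = (j + k)²)
(-26370 + 5258) + W(t(-1), 22) = (-26370 + 5258) + (22 + (½)/(-1))² = -21112 + (22 + (½)*(-1))² = -21112 + (22 - ½)² = -21112 + (43/2)² = -21112 + 1849/4 = -82599/4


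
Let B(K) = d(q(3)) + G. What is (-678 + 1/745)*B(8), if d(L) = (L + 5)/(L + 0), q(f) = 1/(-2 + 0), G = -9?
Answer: 9091962/745 ≈ 12204.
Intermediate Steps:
q(f) = -½ (q(f) = 1/(-2) = -½)
d(L) = (5 + L)/L
B(K) = -18 (B(K) = (5 - ½)/(-½) - 9 = -2*9/2 - 9 = -9 - 9 = -18)
(-678 + 1/745)*B(8) = (-678 + 1/745)*(-18) = -505109/745*(-18) = 9091962/745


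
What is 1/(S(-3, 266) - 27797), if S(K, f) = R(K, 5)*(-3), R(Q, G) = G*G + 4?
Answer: -1/27884 ≈ -3.5863e-5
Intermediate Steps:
R(Q, G) = 4 + G² (R(Q, G) = G² + 4 = 4 + G²)
S(K, f) = -87 (S(K, f) = (4 + 5²)*(-3) = (4 + 25)*(-3) = 29*(-3) = -87)
1/(S(-3, 266) - 27797) = 1/(-87 - 27797) = 1/(-27884) = -1/27884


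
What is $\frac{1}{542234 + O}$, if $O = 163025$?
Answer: $\frac{1}{705259} \approx 1.4179 \cdot 10^{-6}$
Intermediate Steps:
$\frac{1}{542234 + O} = \frac{1}{542234 + 163025} = \frac{1}{705259}$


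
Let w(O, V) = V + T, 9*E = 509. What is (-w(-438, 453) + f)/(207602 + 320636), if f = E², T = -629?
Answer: 273337/42787278 ≈ 0.0063883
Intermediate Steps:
E = 509/9 (E = (⅑)*509 = 509/9 ≈ 56.556)
f = 259081/81 (f = (509/9)² = 259081/81 ≈ 3198.5)
w(O, V) = -629 + V (w(O, V) = V - 629 = -629 + V)
(-w(-438, 453) + f)/(207602 + 320636) = (-(-629 + 453) + 259081/81)/(207602 + 320636) = (-1*(-176) + 259081/81)/528238 = (176 + 259081/81)*(1/528238) = (273337/81)*(1/528238) = 273337/42787278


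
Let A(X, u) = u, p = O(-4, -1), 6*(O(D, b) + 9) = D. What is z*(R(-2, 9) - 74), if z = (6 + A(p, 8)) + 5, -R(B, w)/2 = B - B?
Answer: -1406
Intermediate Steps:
O(D, b) = -9 + D/6
p = -29/3 (p = -9 + (⅙)*(-4) = -9 - ⅔ = -29/3 ≈ -9.6667)
R(B, w) = 0 (R(B, w) = -2*(B - B) = -2*0 = 0)
z = 19 (z = (6 + 8) + 5 = 14 + 5 = 19)
z*(R(-2, 9) - 74) = 19*(0 - 74) = 19*(-74) = -1406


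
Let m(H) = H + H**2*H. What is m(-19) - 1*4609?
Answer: -11487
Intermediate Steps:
m(H) = H + H**3
m(-19) - 1*4609 = (-19 + (-19)**3) - 1*4609 = (-19 - 6859) - 4609 = -6878 - 4609 = -11487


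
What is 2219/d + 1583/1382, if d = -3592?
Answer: 1309739/2482072 ≈ 0.52768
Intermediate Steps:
2219/d + 1583/1382 = 2219/(-3592) + 1583/1382 = 2219*(-1/3592) + 1583*(1/1382) = -2219/3592 + 1583/1382 = 1309739/2482072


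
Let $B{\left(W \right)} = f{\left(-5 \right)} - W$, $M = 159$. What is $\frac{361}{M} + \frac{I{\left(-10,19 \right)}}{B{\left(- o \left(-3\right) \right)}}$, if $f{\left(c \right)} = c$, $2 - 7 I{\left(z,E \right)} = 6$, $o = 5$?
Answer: $\frac{12794}{5565} \approx 2.299$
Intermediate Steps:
$I{\left(z,E \right)} = - \frac{4}{7}$ ($I{\left(z,E \right)} = \frac{2}{7} - \frac{6}{7} = - \frac{4}{7}$)
$B{\left(W \right)} = -5 - W$
$\frac{361}{M} + \frac{I{\left(-10,19 \right)}}{B{\left(- o \left(-3\right) \right)}} = \frac{361}{159} - \frac{4}{7 \left(-5 - \left(-1\right) 5 \left(-3\right)\right)} = 361 \cdot \frac{1}{159} - \frac{4}{7 \left(-5 - \left(-5\right) \left(-3\right)\right)} = \frac{361}{159} - \frac{4}{7 \left(-5 - 15\right)} = \frac{361}{159} - \frac{4}{7 \left(-20\right)} = \frac{361}{159} - - \frac{1}{35} = \frac{361}{159} + \frac{1}{35} = \frac{12794}{5565}$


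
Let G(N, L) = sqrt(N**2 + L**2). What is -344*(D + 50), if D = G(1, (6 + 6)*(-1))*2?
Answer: -17200 - 688*sqrt(145) ≈ -25485.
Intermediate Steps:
G(N, L) = sqrt(L**2 + N**2)
D = 2*sqrt(145) (D = sqrt(((6 + 6)*(-1))**2 + 1**2)*2 = sqrt((12*(-1))**2 + 1)*2 = sqrt((-12)**2 + 1)*2 = sqrt(144 + 1)*2 = sqrt(145)*2 = 2*sqrt(145) ≈ 24.083)
-344*(D + 50) = -344*(2*sqrt(145) + 50) = -344*(50 + 2*sqrt(145)) = -17200 - 688*sqrt(145)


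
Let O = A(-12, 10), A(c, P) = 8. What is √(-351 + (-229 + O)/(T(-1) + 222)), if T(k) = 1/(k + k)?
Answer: I*√69079205/443 ≈ 18.762*I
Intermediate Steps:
T(k) = 1/(2*k)
O = 8
√(-351 + (-229 + O)/(T(-1) + 222)) = √(-351 + (-229 + 8)/((½)/(-1) + 222)) = √(-351 - 221/((½)*(-1) + 222)) = √(-351 - 221/(-½ + 222)) = √(-351 - 221/443/2) = √(-351 - 221*2/443) = √(-351 - 442/443) = √(-155935/443) = I*√69079205/443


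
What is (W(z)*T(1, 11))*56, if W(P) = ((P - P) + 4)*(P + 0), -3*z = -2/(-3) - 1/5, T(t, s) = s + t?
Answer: -6272/15 ≈ -418.13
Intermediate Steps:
z = -7/45 (z = -(-2/(-3) - 1/5)/3 = -(-2*(-1/3) - 1*1/5)/3 = -(2/3 - 1/5)/3 = -1/3*7/15 = -7/45 ≈ -0.15556)
W(P) = 4*P (W(P) = (0 + 4)*P = 4*P)
(W(z)*T(1, 11))*56 = ((4*(-7/45))*(11 + 1))*56 = -28/45*12*56 = -112/15*56 = -6272/15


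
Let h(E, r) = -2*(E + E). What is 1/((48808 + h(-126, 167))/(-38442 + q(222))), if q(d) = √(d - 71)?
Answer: -19221/24656 + √151/49312 ≈ -0.77932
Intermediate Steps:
h(E, r) = -4*E
q(d) = √(-71 + d)
1/((48808 + h(-126, 167))/(-38442 + q(222))) = 1/((48808 - 4*(-126))/(-38442 + √(-71 + 222))) = 1/((48808 + 504)/(-38442 + √151)) = 1/(49312/(-38442 + √151)) = -19221/24656 + √151/49312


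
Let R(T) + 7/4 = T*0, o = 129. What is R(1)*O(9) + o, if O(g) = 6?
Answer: 237/2 ≈ 118.50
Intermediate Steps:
R(T) = -7/4 (R(T) = -7/4 + T*0 = -7/4 + 0 = -7/4)
R(1)*O(9) + o = -7/4*6 + 129 = -21/2 + 129 = 237/2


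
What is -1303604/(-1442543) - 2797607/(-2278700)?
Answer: 7006190829401/3287122734100 ≈ 2.1314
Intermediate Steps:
-1303604/(-1442543) - 2797607/(-2278700) = -1303604*(-1/1442543) - 2797607*(-1/2278700) = 1303604/1442543 + 2797607/2278700 = 7006190829401/3287122734100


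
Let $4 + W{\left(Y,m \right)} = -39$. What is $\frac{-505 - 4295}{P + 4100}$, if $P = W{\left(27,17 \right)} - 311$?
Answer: $- \frac{2400}{1873} \approx -1.2814$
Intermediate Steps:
$W{\left(Y,m \right)} = -43$ ($W{\left(Y,m \right)} = -4 - 39 = -43$)
$P = -354$ ($P = -43 - 311 = -354$)
$\frac{-505 - 4295}{P + 4100} = \frac{-505 - 4295}{-354 + 4100} = - \frac{4800}{3746} = \left(-4800\right) \frac{1}{3746} = - \frac{2400}{1873}$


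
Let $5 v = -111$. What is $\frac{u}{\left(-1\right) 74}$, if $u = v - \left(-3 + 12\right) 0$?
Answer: $\frac{3}{10} \approx 0.3$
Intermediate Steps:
$v = - \frac{111}{5}$ ($v = \frac{1}{5} \left(-111\right) = - \frac{111}{5} \approx -22.2$)
$u = - \frac{111}{5}$ ($u = - \frac{111}{5} - \left(-3 + 12\right) 0 = - \frac{111}{5} - 9 \cdot 0 = - \frac{111}{5} - 0 = - \frac{111}{5} + 0 = - \frac{111}{5} \approx -22.2$)
$\frac{u}{\left(-1\right) 74} = - \frac{111}{5 \left(\left(-1\right) 74\right)} = - \frac{111}{5 \left(-74\right)} = \left(- \frac{111}{5}\right) \left(- \frac{1}{74}\right) = \frac{3}{10}$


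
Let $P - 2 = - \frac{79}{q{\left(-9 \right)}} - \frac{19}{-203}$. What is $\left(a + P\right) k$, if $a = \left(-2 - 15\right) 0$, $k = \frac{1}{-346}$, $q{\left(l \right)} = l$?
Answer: $- \frac{9931}{316071} \approx -0.03142$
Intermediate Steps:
$k = - \frac{1}{346} \approx -0.0028902$
$a = 0$ ($a = \left(-2 - 15\right) 0 = \left(-17\right) 0 = 0$)
$P = \frac{19862}{1827}$ ($P = 2 - \left(- \frac{79}{9} - \frac{19}{203}\right) = 2 - - \frac{16208}{1827} = 2 + \left(\frac{79}{9} + \frac{19}{203}\right) = 2 + \frac{16208}{1827} = \frac{19862}{1827} \approx 10.871$)
$\left(a + P\right) k = \left(0 + \frac{19862}{1827}\right) \left(- \frac{1}{346}\right) = \frac{19862}{1827} \left(- \frac{1}{346}\right) = - \frac{9931}{316071}$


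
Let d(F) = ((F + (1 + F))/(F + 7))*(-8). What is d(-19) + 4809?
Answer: 14353/3 ≈ 4784.3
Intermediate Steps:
d(F) = -8*(1 + 2*F)/(7 + F) (d(F) = ((1 + 2*F)/(7 + F))*(-8) = -8*(1 + 2*F)/(7 + F))
d(-19) + 4809 = 8*(-1 - 2*(-19))/(7 - 19) + 4809 = 8*(-1 + 38)/(-12) + 4809 = 8*(-1/12)*37 + 4809 = -74/3 + 4809 = 14353/3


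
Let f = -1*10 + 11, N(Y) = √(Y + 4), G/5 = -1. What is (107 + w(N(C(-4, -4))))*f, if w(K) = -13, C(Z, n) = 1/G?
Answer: 94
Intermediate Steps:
G = -5 (G = 5*(-1) = -5)
C(Z, n) = -⅕ (C(Z, n) = 1/(-5) = -⅕)
N(Y) = √(4 + Y)
f = 1 (f = -10 + 11 = 1)
(107 + w(N(C(-4, -4))))*f = (107 - 13)*1 = 94*1 = 94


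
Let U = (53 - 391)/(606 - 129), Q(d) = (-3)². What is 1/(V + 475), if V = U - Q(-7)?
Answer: 477/221944 ≈ 0.0021492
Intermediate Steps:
Q(d) = 9
U = -338/477 ≈ -0.70860
V = -4631/477 (V = -338/477 - 1*9 = -338/477 - 9 = -4631/477 ≈ -9.7086)
1/(V + 475) = 1/(-4631/477 + 475) = 1/(221944/477) = 477/221944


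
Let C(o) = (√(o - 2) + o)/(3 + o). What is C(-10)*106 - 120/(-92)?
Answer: 24590/161 - 212*I*√3/7 ≈ 152.73 - 52.456*I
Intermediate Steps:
C(o) = (o + √(-2 + o))/(3 + o) (C(o) = (√(-2 + o) + o)/(3 + o) = (o + √(-2 + o))/(3 + o))
C(-10)*106 - 120/(-92) = ((-10 + √(-2 - 10))/(3 - 10))*106 - 120/(-92) = ((-10 + √(-12))/(-7))*106 - 120*(-1/92) = -(-10 + 2*I*√3)/7*106 + 30/23 = (10/7 - 2*I*√3/7)*106 + 30/23 = (1060/7 - 212*I*√3/7) + 30/23 = 24590/161 - 212*I*√3/7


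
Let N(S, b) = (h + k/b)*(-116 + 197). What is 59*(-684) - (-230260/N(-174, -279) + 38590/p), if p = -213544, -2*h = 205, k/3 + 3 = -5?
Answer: -2217676025409091/54915295356 ≈ -40384.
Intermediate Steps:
k = -24 (k = -9 + 3*(-5) = -9 - 15 = -24)
h = -205/2 (h = -1/2*205 = -205/2 ≈ -102.50)
N(S, b) = -16605/2 - 1944/b (N(S, b) = (-205/2 - 24/b)*(-116 + 197) = (-205/2 - 24/b)*81 = -16605/2 - 1944/b)
59*(-684) - (-230260/N(-174, -279) + 38590/p) = 59*(-684) - (-230260/(-16605/2 - 1944/(-279)) + 38590/(-213544)) = -40356 - (-230260/(-16605/2 - 1944*(-1/279)) + 38590*(-1/213544)) = -40356 - (-230260/(-16605/2 + 216/31) - 19295/106772) = -40356 - (-230260/(-514323/62) - 19295/106772) = -40356 - (-230260*(-62/514323) - 19295/106772) = -40356 - (14276120/514323 - 19295/106772) = -40356 - 1*1514366022355/54915295356 = -40356 - 1514366022355/54915295356 = -2217676025409091/54915295356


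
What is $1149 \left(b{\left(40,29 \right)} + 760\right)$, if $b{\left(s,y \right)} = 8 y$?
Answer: $1139808$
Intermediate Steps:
$1149 \left(b{\left(40,29 \right)} + 760\right) = 1149 \left(8 \cdot 29 + 760\right) = 1149 \left(232 + 760\right) = 1149 \cdot 992 = 1139808$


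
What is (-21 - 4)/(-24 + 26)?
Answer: -25/2 ≈ -12.500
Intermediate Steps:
(-21 - 4)/(-24 + 26) = -25/2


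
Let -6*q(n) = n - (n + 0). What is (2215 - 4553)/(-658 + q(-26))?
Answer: 167/47 ≈ 3.5532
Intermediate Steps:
q(n) = 0 (q(n) = -(n - (n + 0))/6 = -(n - n)/6 = -1/6*0 = 0)
(2215 - 4553)/(-658 + q(-26)) = (2215 - 4553)/(-658 + 0) = -2338/(-658) = -2338*(-1/658) = 167/47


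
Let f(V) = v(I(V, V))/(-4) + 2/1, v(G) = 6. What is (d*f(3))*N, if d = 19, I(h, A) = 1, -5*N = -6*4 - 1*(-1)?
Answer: 437/10 ≈ 43.700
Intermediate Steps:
N = 23/5 (N = -(-6*4 - 1*(-1))/5 = -(-24 + 1)/5 = -⅕*(-23) = 23/5 ≈ 4.6000)
f(V) = ½ (f(V) = 6/(-4) + 2/1 = 6*(-¼) + 2*1 = -3/2 + 2 = ½)
(d*f(3))*N = (19*(½))*(23/5) = (19/2)*(23/5) = 437/10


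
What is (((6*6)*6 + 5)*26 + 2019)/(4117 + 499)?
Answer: 7765/4616 ≈ 1.6822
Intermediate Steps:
(((6*6)*6 + 5)*26 + 2019)/(4117 + 499) = ((36*6 + 5)*26 + 2019)/4616 = ((216 + 5)*26 + 2019)*(1/4616) = (221*26 + 2019)*(1/4616) = (5746 + 2019)*(1/4616) = 7765*(1/4616) = 7765/4616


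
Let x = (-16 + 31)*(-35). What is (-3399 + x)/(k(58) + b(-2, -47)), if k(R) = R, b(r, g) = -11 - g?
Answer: -1962/47 ≈ -41.745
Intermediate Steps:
x = -525 (x = 15*(-35) = -525)
(-3399 + x)/(k(58) + b(-2, -47)) = (-3399 - 525)/(58 + (-11 - 1*(-47))) = -3924/(58 + (-11 + 47)) = -3924/(58 + 36) = -3924/94 = -3924*1/94 = -1962/47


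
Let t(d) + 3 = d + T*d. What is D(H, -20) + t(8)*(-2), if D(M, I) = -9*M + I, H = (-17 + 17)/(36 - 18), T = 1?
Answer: -46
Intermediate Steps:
H = 0 (H = 0/18 = 0*(1/18) = 0)
D(M, I) = I - 9*M
t(d) = -3 + 2*d (t(d) = -3 + (d + 1*d) = -3 + (d + d) = -3 + 2*d)
D(H, -20) + t(8)*(-2) = (-20 - 9*0) + (-3 + 2*8)*(-2) = (-20 + 0) + (-3 + 16)*(-2) = -20 + 13*(-2) = -20 - 26 = -46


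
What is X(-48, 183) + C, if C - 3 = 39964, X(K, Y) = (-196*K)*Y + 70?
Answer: 1761701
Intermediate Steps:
X(K, Y) = 70 - 196*K*Y (X(K, Y) = -196*K*Y + 70 = 70 - 196*K*Y)
C = 39967 (C = 3 + 39964 = 39967)
X(-48, 183) + C = (70 - 196*(-48)*183) + 39967 = (70 + 1721664) + 39967 = 1721734 + 39967 = 1761701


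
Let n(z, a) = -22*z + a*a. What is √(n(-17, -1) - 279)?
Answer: 4*√6 ≈ 9.7980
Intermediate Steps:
n(z, a) = a² - 22*z (n(z, a) = -22*z + a² = a² - 22*z)
√(n(-17, -1) - 279) = √(((-1)² - 22*(-17)) - 279) = √((1 + 374) - 279) = √(375 - 279) = √96 = 4*√6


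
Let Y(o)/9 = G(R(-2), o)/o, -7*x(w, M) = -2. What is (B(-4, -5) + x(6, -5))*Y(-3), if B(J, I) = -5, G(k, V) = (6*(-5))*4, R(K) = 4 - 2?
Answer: -11880/7 ≈ -1697.1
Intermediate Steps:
x(w, M) = 2/7 (x(w, M) = -⅐*(-2) = 2/7)
R(K) = 2
G(k, V) = -120 (G(k, V) = -30*4 = -120)
Y(o) = -1080/o (Y(o) = 9*(-120/o) = -1080/o)
(B(-4, -5) + x(6, -5))*Y(-3) = (-5 + 2/7)*(-1080/(-3)) = -(-35640)*(-1)/(7*3) = -33/7*360 = -11880/7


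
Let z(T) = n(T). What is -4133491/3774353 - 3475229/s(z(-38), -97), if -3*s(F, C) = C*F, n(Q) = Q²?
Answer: -39929192822899/528666076004 ≈ -75.528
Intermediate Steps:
z(T) = T²
s(F, C) = -C*F/3
-4133491/3774353 - 3475229/s(z(-38), -97) = -4133491/3774353 - 3475229/((-⅓*(-97)*(-38)²)) = -4133491*1/3774353 - 3475229/((-⅓*(-97)*1444)) = -4133491/3774353 - 3475229/140068/3 = -4133491/3774353 - 3475229*3/140068 = -4133491/3774353 - 10425687/140068 = -39929192822899/528666076004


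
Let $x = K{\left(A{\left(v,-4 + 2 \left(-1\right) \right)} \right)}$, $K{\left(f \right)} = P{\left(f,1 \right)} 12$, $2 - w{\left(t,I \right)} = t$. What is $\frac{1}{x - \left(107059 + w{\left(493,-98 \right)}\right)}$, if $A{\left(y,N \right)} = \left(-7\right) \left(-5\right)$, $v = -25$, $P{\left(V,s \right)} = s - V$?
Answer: $- \frac{1}{106976} \approx -9.3479 \cdot 10^{-6}$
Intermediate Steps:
$w{\left(t,I \right)} = 2 - t$
$A{\left(y,N \right)} = 35$
$K{\left(f \right)} = 12 - 12 f$ ($K{\left(f \right)} = \left(1 - f\right) 12 = 12 - 12 f$)
$x = -408$ ($x = 12 - 420 = -408$)
$\frac{1}{x - \left(107059 + w{\left(493,-98 \right)}\right)} = \frac{1}{-408 - \left(107061 - 493\right)} = \frac{1}{-408 - 106568} = \frac{1}{-106976} = - \frac{1}{106976}$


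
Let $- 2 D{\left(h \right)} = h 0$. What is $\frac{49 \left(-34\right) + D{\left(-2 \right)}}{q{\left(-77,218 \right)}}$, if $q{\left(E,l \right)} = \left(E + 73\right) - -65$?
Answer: $- \frac{1666}{61} \approx -27.311$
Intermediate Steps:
$D{\left(h \right)} = 0$ ($D{\left(h \right)} = - \frac{h 0}{2} = \left(- \frac{1}{2}\right) 0 = 0$)
$q{\left(E,l \right)} = 138 + E$ ($q{\left(E,l \right)} = \left(73 + E\right) + 65 = 138 + E$)
$\frac{49 \left(-34\right) + D{\left(-2 \right)}}{q{\left(-77,218 \right)}} = \frac{49 \left(-34\right) + 0}{138 - 77} = \frac{-1666 + 0}{61} = \left(-1666\right) \frac{1}{61} = - \frac{1666}{61}$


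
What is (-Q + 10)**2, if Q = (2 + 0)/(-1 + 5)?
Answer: 361/4 ≈ 90.250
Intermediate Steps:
Q = 1/2 (Q = 2/4 = 2*(1/4) = 1/2 ≈ 0.50000)
(-Q + 10)**2 = (-1*1/2 + 10)**2 = (-1/2 + 10)**2 = (19/2)**2 = 361/4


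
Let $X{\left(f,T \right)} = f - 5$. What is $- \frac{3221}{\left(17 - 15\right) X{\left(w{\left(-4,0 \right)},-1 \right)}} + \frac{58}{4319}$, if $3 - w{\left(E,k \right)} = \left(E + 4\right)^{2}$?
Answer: $\frac{13911731}{17276} \approx 805.26$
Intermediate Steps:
$w{\left(E,k \right)} = 3 - \left(4 + E\right)^{2}$ ($w{\left(E,k \right)} = 3 - \left(E + 4\right)^{2} = 3 - \left(4 + E\right)^{2}$)
$X{\left(f,T \right)} = -5 + f$
$- \frac{3221}{\left(17 - 15\right) X{\left(w{\left(-4,0 \right)},-1 \right)}} + \frac{58}{4319} = - \frac{3221}{\left(17 - 15\right) \left(-5 + \left(3 - \left(4 - 4\right)^{2}\right)\right)} + \frac{58}{4319} = - \frac{3221}{2 \left(-5 + \left(3 - 0^{2}\right)\right)} + 58 \cdot \frac{1}{4319} = - \frac{3221}{2 \left(-5 + \left(3 - 0\right)\right)} + \frac{58}{4319} = - \frac{3221}{2 \left(-5 + \left(3 + 0\right)\right)} + \frac{58}{4319} = - \frac{3221}{2 \left(-5 + 3\right)} + \frac{58}{4319} = - \frac{3221}{2 \left(-2\right)} + \frac{58}{4319} = - \frac{3221}{-4} + \frac{58}{4319} = \left(-3221\right) \left(- \frac{1}{4}\right) + \frac{58}{4319} = \frac{3221}{4} + \frac{58}{4319} = \frac{13911731}{17276}$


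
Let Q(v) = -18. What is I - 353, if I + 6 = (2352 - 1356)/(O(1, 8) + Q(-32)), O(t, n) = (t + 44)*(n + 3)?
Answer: -56749/159 ≈ -356.91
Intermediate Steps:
O(t, n) = (3 + n)*(44 + t) (O(t, n) = (44 + t)*(3 + n) = (3 + n)*(44 + t))
I = -622/159 (I = -6 + (2352 - 1356)/((132 + 3*1 + 44*8 + 8*1) - 18) = -6 + 996/((132 + 3 + 352 + 8) - 18) = -6 + 996/(495 - 18) = -6 + 996/477 = -6 + 996*(1/477) = -6 + 332/159 = -622/159 ≈ -3.9119)
I - 353 = -622/159 - 353 = -56749/159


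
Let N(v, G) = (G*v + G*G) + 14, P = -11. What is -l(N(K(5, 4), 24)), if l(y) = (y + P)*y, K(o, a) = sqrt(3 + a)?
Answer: -345642 - 28056*sqrt(7) ≈ -4.1987e+5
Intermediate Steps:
N(v, G) = 14 + G**2 + G*v (N(v, G) = (G*v + G**2) + 14 = (G**2 + G*v) + 14 = 14 + G**2 + G*v)
l(y) = y*(-11 + y) (l(y) = (y - 11)*y = (-11 + y)*y = y*(-11 + y))
-l(N(K(5, 4), 24)) = -(14 + 24**2 + 24*sqrt(3 + 4))*(-11 + (14 + 24**2 + 24*sqrt(3 + 4))) = -(14 + 576 + 24*sqrt(7))*(-11 + (14 + 576 + 24*sqrt(7))) = -(590 + 24*sqrt(7))*(-11 + (590 + 24*sqrt(7))) = -(590 + 24*sqrt(7))*(579 + 24*sqrt(7)) = -(579 + 24*sqrt(7))*(590 + 24*sqrt(7))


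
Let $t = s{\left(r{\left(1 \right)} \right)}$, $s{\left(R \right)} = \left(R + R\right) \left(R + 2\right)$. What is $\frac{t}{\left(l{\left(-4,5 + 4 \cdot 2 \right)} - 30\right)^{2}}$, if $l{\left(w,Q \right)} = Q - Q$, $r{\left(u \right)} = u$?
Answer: $\frac{1}{150} \approx 0.0066667$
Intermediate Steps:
$s{\left(R \right)} = 2 R \left(2 + R\right)$
$l{\left(w,Q \right)} = 0$
$t = 6$ ($t = 2 \cdot 1 \left(2 + 1\right) = 2 \cdot 1 \cdot 3 = 6$)
$\frac{t}{\left(l{\left(-4,5 + 4 \cdot 2 \right)} - 30\right)^{2}} = \frac{6}{\left(0 - 30\right)^{2}} = \frac{6}{\left(-30\right)^{2}} = \frac{6}{900} = 6 \cdot \frac{1}{900} = \frac{1}{150}$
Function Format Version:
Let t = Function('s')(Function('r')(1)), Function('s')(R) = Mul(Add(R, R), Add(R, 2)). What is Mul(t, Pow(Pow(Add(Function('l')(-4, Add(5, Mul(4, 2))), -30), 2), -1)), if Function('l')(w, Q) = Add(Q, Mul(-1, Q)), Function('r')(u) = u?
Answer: Rational(1, 150) ≈ 0.0066667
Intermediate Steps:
Function('s')(R) = Mul(2, R, Add(2, R)) (Function('s')(R) = Mul(Mul(2, R), Add(2, R)) = Mul(2, R, Add(2, R)))
Function('l')(w, Q) = 0
t = 6 (t = Mul(2, 1, Add(2, 1)) = Mul(2, 1, 3) = 6)
Mul(t, Pow(Pow(Add(Function('l')(-4, Add(5, Mul(4, 2))), -30), 2), -1)) = Mul(6, Pow(Pow(Add(0, -30), 2), -1)) = Mul(6, Pow(Pow(-30, 2), -1)) = Mul(6, Pow(900, -1)) = Mul(6, Rational(1, 900)) = Rational(1, 150)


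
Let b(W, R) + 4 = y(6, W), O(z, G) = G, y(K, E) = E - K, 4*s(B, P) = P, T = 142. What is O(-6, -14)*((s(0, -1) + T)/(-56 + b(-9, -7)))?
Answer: 1323/50 ≈ 26.460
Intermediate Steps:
s(B, P) = P/4
b(W, R) = -10 + W (b(W, R) = -4 + (W - 1*6) = -4 + (W - 6) = -4 + (-6 + W) = -10 + W)
O(-6, -14)*((s(0, -1) + T)/(-56 + b(-9, -7))) = -14*((¼)*(-1) + 142)/(-56 + (-10 - 9)) = -14*(-¼ + 142)/(-56 - 19) = -3969/(2*(-75)) = -3969*(-1)/(2*75) = -14*(-189/100) = 1323/50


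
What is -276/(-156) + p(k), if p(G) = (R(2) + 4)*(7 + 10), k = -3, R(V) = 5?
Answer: 2012/13 ≈ 154.77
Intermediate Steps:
p(G) = 153 (p(G) = (5 + 4)*(7 + 10) = 9*17 = 153)
-276/(-156) + p(k) = -276/(-156) + 153 = -276*(-1/156) + 153 = 23/13 + 153 = 2012/13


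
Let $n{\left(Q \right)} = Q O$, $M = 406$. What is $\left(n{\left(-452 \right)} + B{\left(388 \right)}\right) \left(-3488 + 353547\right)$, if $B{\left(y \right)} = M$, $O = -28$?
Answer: $4572470658$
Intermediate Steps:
$n{\left(Q \right)} = - 28 Q$ ($n{\left(Q \right)} = Q \left(-28\right) = - 28 Q$)
$B{\left(y \right)} = 406$
$\left(n{\left(-452 \right)} + B{\left(388 \right)}\right) \left(-3488 + 353547\right) = \left(\left(-28\right) \left(-452\right) + 406\right) \left(-3488 + 353547\right) = \left(12656 + 406\right) 350059 = 13062 \cdot 350059 = 4572470658$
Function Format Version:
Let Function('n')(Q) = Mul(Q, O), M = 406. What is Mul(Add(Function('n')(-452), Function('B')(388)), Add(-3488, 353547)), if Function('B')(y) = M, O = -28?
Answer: 4572470658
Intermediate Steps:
Function('n')(Q) = Mul(-28, Q) (Function('n')(Q) = Mul(Q, -28) = Mul(-28, Q))
Function('B')(y) = 406
Mul(Add(Function('n')(-452), Function('B')(388)), Add(-3488, 353547)) = Mul(Add(Mul(-28, -452), 406), Add(-3488, 353547)) = Mul(Add(12656, 406), 350059) = Mul(13062, 350059) = 4572470658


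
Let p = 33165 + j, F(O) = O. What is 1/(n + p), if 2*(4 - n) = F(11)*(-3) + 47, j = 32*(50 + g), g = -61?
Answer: 1/32810 ≈ 3.0479e-5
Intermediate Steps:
j = -352 (j = 32*(50 - 61) = 32*(-11) = -352)
n = -3 (n = 4 - (11*(-3) + 47)/2 = 4 - (-33 + 47)/2 = 4 - 1/2*14 = 4 - 7 = -3)
p = 32813 (p = 33165 - 352 = 32813)
1/(n + p) = 1/(-3 + 32813) = 1/32810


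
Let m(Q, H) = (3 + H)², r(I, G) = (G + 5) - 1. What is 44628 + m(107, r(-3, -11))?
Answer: 44644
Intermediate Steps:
r(I, G) = 4 + G (r(I, G) = (5 + G) - 1 = 4 + G)
44628 + m(107, r(-3, -11)) = 44628 + (3 + (4 - 11))² = 44628 + (3 - 7)² = 44628 + (-4)² = 44628 + 16 = 44644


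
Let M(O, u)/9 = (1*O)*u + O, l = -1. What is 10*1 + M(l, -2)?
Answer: 19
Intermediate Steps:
M(O, u) = 9*O + 9*O*u (M(O, u) = 9*((1*O)*u + O) = 9*(O*u + O) = 9*(O + O*u) = 9*O + 9*O*u)
10*1 + M(l, -2) = 10*1 + 9*(-1)*(1 - 2) = 10 + 9*(-1)*(-1) = 10 + 9 = 19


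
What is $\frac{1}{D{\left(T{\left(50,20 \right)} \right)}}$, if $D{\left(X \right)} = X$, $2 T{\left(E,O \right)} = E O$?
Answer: $\frac{1}{500} \approx 0.002$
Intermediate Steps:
$T{\left(E,O \right)} = \frac{E O}{2}$
$\frac{1}{D{\left(T{\left(50,20 \right)} \right)}} = \frac{1}{\frac{1}{2} \cdot 50 \cdot 20} = \frac{1}{500}$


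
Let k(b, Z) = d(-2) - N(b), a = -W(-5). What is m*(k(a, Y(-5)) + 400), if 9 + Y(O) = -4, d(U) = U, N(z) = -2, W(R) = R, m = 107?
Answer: 42800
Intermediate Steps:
Y(O) = -13 (Y(O) = -9 - 4 = -13)
a = 5 (a = -1*(-5) = 5)
k(b, Z) = 0 (k(b, Z) = -2 - 1*(-2) = -2 + 2 = 0)
m*(k(a, Y(-5)) + 400) = 107*(0 + 400) = 107*400 = 42800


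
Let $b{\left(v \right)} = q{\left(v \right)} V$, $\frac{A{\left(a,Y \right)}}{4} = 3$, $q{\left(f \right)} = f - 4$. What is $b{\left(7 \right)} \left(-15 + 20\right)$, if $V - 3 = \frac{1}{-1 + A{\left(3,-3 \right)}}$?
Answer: $\frac{510}{11} \approx 46.364$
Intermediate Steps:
$q{\left(f \right)} = -4 + f$
$A{\left(a,Y \right)} = 12$ ($A{\left(a,Y \right)} = 4 \cdot 3 = 12$)
$V = \frac{34}{11}$ ($V = 3 + \frac{1}{-1 + 12} = 3 + \frac{1}{11} = \frac{34}{11} \approx 3.0909$)
$b{\left(v \right)} = - \frac{136}{11} + \frac{34 v}{11}$ ($b{\left(v \right)} = \left(-4 + v\right) \frac{34}{11} = - \frac{136}{11} + \frac{34 v}{11}$)
$b{\left(7 \right)} \left(-15 + 20\right) = \left(- \frac{136}{11} + \frac{34}{11} \cdot 7\right) \left(-15 + 20\right) = \left(- \frac{136}{11} + \frac{238}{11}\right) 5 = \frac{102}{11} \cdot 5 = \frac{510}{11}$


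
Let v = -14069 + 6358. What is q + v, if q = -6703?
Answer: -14414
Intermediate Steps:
v = -7711
q + v = -6703 - 7711 = -14414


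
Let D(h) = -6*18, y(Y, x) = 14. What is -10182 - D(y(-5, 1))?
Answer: -10074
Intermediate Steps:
D(h) = -108
-10182 - D(y(-5, 1)) = -10182 - 1*(-108) = -10182 + 108 = -10074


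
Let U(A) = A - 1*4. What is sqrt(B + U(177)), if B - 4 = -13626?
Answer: I*sqrt(13449) ≈ 115.97*I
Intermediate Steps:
B = -13622 (B = 4 - 13626 = -13622)
U(A) = -4 + A (U(A) = A - 4 = -4 + A)
sqrt(B + U(177)) = sqrt(-13622 + (-4 + 177)) = sqrt(-13622 + 173) = sqrt(-13449) = I*sqrt(13449)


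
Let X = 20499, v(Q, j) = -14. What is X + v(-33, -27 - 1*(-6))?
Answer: 20485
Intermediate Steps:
X + v(-33, -27 - 1*(-6)) = 20499 - 14 = 20485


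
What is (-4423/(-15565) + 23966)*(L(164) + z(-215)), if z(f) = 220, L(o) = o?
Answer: 143245521792/15565 ≈ 9.2031e+6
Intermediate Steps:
(-4423/(-15565) + 23966)*(L(164) + z(-215)) = (-4423/(-15565) + 23966)*(164 + 220) = (-4423*(-1/15565) + 23966)*384 = (4423/15565 + 23966)*384 = (373035213/15565)*384 = 143245521792/15565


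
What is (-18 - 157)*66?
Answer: -11550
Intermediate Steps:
(-18 - 157)*66 = -175*66 = -11550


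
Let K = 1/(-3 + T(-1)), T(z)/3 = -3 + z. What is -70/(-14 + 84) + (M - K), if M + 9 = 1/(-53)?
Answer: -7912/795 ≈ -9.9522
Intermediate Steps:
T(z) = -9 + 3*z (T(z) = 3*(-3 + z) = -9 + 3*z)
M = -478/53 (M = -9 + 1/(-53) = -9 - 1/53 = -478/53 ≈ -9.0189)
K = -1/15 (K = 1/(-3 + (-9 + 3*(-1))) = 1/(-3 + (-9 - 3)) = 1/(-3 - 12) = 1/(-15) = -1/15 ≈ -0.066667)
-70/(-14 + 84) + (M - K) = -70/(-14 + 84) + (-478/53 - 1*(-1/15)) = -70/70 + (-478/53 + 1/15) = -70*1/70 - 7117/795 = -1 - 7117/795 = -7912/795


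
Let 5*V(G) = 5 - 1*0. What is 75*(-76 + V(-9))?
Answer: -5625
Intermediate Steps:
V(G) = 1 (V(G) = (5 - 1*0)/5 = (5 + 0)/5 = (⅕)*5 = 1)
75*(-76 + V(-9)) = 75*(-76 + 1) = 75*(-75) = -5625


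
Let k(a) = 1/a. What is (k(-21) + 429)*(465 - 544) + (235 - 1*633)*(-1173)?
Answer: 9092302/21 ≈ 4.3297e+5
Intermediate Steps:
(k(-21) + 429)*(465 - 544) + (235 - 1*633)*(-1173) = (1/(-21) + 429)*(465 - 544) + (235 - 1*633)*(-1173) = (-1/21 + 429)*(-79) + (235 - 633)*(-1173) = (9008/21)*(-79) - 398*(-1173) = -711632/21 + 466854 = 9092302/21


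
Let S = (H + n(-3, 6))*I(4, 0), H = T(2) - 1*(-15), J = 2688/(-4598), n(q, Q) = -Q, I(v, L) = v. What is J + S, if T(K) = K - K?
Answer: 81420/2299 ≈ 35.415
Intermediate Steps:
T(K) = 0
J = -1344/2299 (J = 2688*(-1/4598) = -1344/2299 ≈ -0.58460)
H = 15 (H = 0 - 1*(-15) = 0 + 15 = 15)
S = 36 (S = (15 - 1*6)*4 = (15 - 6)*4 = 9*4 = 36)
J + S = -1344/2299 + 36 = 81420/2299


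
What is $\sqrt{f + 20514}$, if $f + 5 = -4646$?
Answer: $\sqrt{15863} \approx 125.95$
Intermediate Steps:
$f = -4651$ ($f = -5 - 4646 = -4651$)
$\sqrt{f + 20514} = \sqrt{-4651 + 20514} = \sqrt{15863}$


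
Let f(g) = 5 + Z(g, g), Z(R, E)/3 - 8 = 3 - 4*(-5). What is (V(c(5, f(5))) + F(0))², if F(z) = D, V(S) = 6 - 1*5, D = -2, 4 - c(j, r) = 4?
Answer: 1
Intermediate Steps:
Z(R, E) = 93 (Z(R, E) = 24 + 3*(3 - 4*(-5)) = 24 + 3*(3 + 20) = 24 + 3*23 = 24 + 69 = 93)
f(g) = 98 (f(g) = 5 + 93 = 98)
c(j, r) = 0 (c(j, r) = 4 - 1*4 = 4 - 4 = 0)
V(S) = 1 (V(S) = 6 - 5 = 1)
F(z) = -2
(V(c(5, f(5))) + F(0))² = (1 - 2)² = (-1)² = 1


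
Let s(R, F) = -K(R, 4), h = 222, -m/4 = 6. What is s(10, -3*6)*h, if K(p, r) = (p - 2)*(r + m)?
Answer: 35520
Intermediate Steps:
m = -24 (m = -4*6 = -24)
K(p, r) = (-24 + r)*(-2 + p) (K(p, r) = (p - 2)*(r - 24) = (-2 + p)*(-24 + r) = (-24 + r)*(-2 + p))
s(R, F) = -40 + 20*R (s(R, F) = -(48 - 24*R - 2*4 + R*4) = -(48 - 24*R - 8 + 4*R) = -(40 - 20*R) = -40 + 20*R)
s(10, -3*6)*h = (-40 + 20*10)*222 = (-40 + 200)*222 = 160*222 = 35520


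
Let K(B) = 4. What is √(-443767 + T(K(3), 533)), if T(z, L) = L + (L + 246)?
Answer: I*√442455 ≈ 665.17*I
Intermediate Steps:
T(z, L) = 246 + 2*L (T(z, L) = L + (246 + L) = 246 + 2*L)
√(-443767 + T(K(3), 533)) = √(-443767 + (246 + 2*533)) = √(-443767 + (246 + 1066)) = √(-443767 + 1312) = √(-442455) = I*√442455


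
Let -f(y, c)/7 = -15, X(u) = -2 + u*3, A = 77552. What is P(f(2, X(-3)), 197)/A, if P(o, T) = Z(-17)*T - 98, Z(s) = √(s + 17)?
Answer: -49/38776 ≈ -0.0012637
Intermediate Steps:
X(u) = -2 + 3*u
f(y, c) = 105 (f(y, c) = -7*(-15) = 105)
Z(s) = √(17 + s)
P(o, T) = -98 (P(o, T) = √(17 - 17)*T - 98 = √0*T - 98 = 0*T - 98 = 0 - 98 = -98)
P(f(2, X(-3)), 197)/A = -98/77552 = -98*1/77552 = -49/38776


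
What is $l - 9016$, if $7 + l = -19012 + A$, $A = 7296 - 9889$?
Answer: $-30628$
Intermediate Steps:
$A = -2593$
$l = -21612$ ($l = -7 - 21605 = -21612$)
$l - 9016 = -21612 - 9016 = -30628$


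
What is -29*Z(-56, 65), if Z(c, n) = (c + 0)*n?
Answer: 105560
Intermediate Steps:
Z(c, n) = c*n
-29*Z(-56, 65) = -(-1624)*65 = -29*(-3640) = 105560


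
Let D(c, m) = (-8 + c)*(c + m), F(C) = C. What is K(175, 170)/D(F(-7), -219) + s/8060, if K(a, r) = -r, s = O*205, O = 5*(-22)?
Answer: -778147/273234 ≈ -2.8479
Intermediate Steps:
O = -110
s = -22550 (s = -110*205 = -22550)
K(175, 170)/D(F(-7), -219) + s/8060 = (-1*170)/((-7)² - 8*(-7) - 8*(-219) - 7*(-219)) - 22550/8060 = -170/(49 + 56 + 1752 + 1533) - 22550*1/8060 = -170/3390 - 2255/806 = -170*1/3390 - 2255/806 = -17/339 - 2255/806 = -778147/273234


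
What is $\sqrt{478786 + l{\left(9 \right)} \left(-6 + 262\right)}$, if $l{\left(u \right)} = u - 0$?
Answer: $\sqrt{481090} \approx 693.61$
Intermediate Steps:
$l{\left(u \right)} = u$ ($l{\left(u \right)} = u + 0 = u$)
$\sqrt{478786 + l{\left(9 \right)} \left(-6 + 262\right)} = \sqrt{478786 + 9 \left(-6 + 262\right)} = \sqrt{478786 + 9 \cdot 256} = \sqrt{478786 + 2304} = \sqrt{481090}$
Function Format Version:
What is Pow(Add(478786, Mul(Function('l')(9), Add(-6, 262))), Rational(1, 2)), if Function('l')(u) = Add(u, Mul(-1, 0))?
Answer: Pow(481090, Rational(1, 2)) ≈ 693.61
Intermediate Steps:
Function('l')(u) = u (Function('l')(u) = Add(u, 0) = u)
Pow(Add(478786, Mul(Function('l')(9), Add(-6, 262))), Rational(1, 2)) = Pow(Add(478786, Mul(9, Add(-6, 262))), Rational(1, 2)) = Pow(Add(478786, Mul(9, 256)), Rational(1, 2)) = Pow(Add(478786, 2304), Rational(1, 2)) = Pow(481090, Rational(1, 2))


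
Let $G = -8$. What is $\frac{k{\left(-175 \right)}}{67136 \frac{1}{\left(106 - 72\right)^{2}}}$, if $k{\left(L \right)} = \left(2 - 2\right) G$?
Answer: $0$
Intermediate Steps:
$k{\left(L \right)} = 0$ ($k{\left(L \right)} = \left(2 - 2\right) \left(-8\right) = 0 \left(-8\right) = 0$)
$\frac{k{\left(-175 \right)}}{67136 \frac{1}{\left(106 - 72\right)^{2}}} = \frac{0}{67136 \frac{1}{\left(106 - 72\right)^{2}}} = \frac{0}{67136 \frac{1}{34^{2}}} = \frac{0}{67136 \cdot \frac{1}{1156}} = \frac{0}{\frac{16784}{289}} = 0 \cdot \frac{289}{16784} = 0$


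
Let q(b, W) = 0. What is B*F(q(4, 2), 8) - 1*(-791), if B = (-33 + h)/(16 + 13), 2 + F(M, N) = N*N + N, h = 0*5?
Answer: 20629/29 ≈ 711.34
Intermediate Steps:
h = 0
F(M, N) = -2 + N + N² (F(M, N) = -2 + (N*N + N) = -2 + (N² + N) = -2 + (N + N²) = -2 + N + N²)
B = -33/29 (B = (-33 + 0)/(16 + 13) = -33/29 ≈ -1.1379)
B*F(q(4, 2), 8) - 1*(-791) = -33*(-2 + 8 + 8²)/29 - 1*(-791) = -33*(-2 + 8 + 64)/29 + 791 = -33/29*70 + 791 = -2310/29 + 791 = 20629/29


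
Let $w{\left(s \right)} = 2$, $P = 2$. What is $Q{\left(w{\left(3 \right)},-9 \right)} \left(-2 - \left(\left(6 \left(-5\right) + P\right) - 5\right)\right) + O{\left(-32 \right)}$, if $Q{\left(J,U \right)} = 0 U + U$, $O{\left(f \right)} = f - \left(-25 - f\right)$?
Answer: $-318$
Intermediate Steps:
$O{\left(f \right)} = 25 + 2 f$ ($O{\left(f \right)} = f + \left(25 + f\right) = 25 + 2 f$)
$Q{\left(J,U \right)} = U$ ($Q{\left(J,U \right)} = 0 + U = U$)
$Q{\left(w{\left(3 \right)},-9 \right)} \left(-2 - \left(\left(6 \left(-5\right) + P\right) - 5\right)\right) + O{\left(-32 \right)} = - 9 \left(-2 - \left(\left(6 \left(-5\right) + 2\right) - 5\right)\right) + \left(25 + 2 \left(-32\right)\right) = - 9 \left(-2 - \left(\left(-30 + 2\right) - 5\right)\right) + \left(25 - 64\right) = - 9 \left(-2 - \left(-28 - 5\right)\right) - 39 = - 9 \left(-2 - -33\right) - 39 = - 9 \left(-2 + 33\right) - 39 = \left(-9\right) 31 - 39 = -279 - 39 = -318$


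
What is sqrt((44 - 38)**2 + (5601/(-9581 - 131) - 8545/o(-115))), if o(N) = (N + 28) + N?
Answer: sqrt(4674146897857)/245228 ≈ 8.8162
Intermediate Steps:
o(N) = 28 + 2*N (o(N) = (28 + N) + N = 28 + 2*N)
sqrt((44 - 38)**2 + (5601/(-9581 - 131) - 8545/o(-115))) = sqrt((44 - 38)**2 + (5601/(-9581 - 131) - 8545/(28 + 2*(-115)))) = sqrt(6**2 + (5601/(-9712) - 8545/(28 - 230))) = sqrt(36 + (5601*(-1/9712) - 8545/(-202))) = sqrt(36 + (-5601/9712 - 8545*(-1/202))) = sqrt(36 + (-5601/9712 + 8545/202)) = sqrt(36 + 40928819/980912) = sqrt(76241651/980912) = sqrt(4674146897857)/245228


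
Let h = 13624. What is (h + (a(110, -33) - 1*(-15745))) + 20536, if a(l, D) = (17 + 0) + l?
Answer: 50032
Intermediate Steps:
a(l, D) = 17 + l
(h + (a(110, -33) - 1*(-15745))) + 20536 = (13624 + ((17 + 110) - 1*(-15745))) + 20536 = (13624 + (127 + 15745)) + 20536 = (13624 + 15872) + 20536 = 29496 + 20536 = 50032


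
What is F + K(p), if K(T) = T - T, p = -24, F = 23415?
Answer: 23415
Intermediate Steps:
K(T) = 0
F + K(p) = 23415 + 0 = 23415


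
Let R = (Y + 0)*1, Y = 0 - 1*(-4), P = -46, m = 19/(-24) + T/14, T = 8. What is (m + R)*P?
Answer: -14605/84 ≈ -173.87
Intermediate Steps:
m = -37/168 (m = 19/(-24) + 8/14 = 19*(-1/24) + 8*(1/14) = -19/24 + 4/7 = -37/168 ≈ -0.22024)
Y = 4 (Y = 0 + 4 = 4)
R = 4 (R = (4 + 0)*1 = 4*1 = 4)
(m + R)*P = (-37/168 + 4)*(-46) = (635/168)*(-46) = -14605/84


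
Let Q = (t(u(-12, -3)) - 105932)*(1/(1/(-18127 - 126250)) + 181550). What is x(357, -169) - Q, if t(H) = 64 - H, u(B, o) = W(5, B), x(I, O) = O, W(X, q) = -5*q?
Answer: 3937661375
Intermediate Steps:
u(B, o) = -5*B
Q = -3937661544 (Q = ((64 - (-5)*(-12)) - 105932)*(1/(1/(-18127 - 126250)) + 181550) = ((64 - 1*60) - 105932)*(1/(1/(-144377)) + 181550) = ((64 - 60) - 105932)*(1/(-1/144377) + 181550) = (4 - 105932)*(-144377 + 181550) = -105928*37173 = -3937661544)
x(357, -169) - Q = -169 - 1*(-3937661544) = -169 + 3937661544 = 3937661375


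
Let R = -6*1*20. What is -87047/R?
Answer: 87047/120 ≈ 725.39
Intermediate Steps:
R = -120 (R = -6*20 = -120)
-87047/R = -87047/(-120) = -87047*(-1/120) = 87047/120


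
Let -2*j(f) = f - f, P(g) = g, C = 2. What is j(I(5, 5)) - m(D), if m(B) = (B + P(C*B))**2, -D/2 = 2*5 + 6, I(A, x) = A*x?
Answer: -9216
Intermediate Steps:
j(f) = 0 (j(f) = -(f - f)/2 = -1/2*0 = 0)
D = -32 (D = -2*(2*5 + 6) = -2*(10 + 6) = -2*16 = -32)
m(B) = 9*B**2 (m(B) = (B + 2*B)**2 = (3*B)**2 = 9*B**2)
j(I(5, 5)) - m(D) = 0 - 9*(-32)**2 = 0 - 9*1024 = 0 - 1*9216 = 0 - 9216 = -9216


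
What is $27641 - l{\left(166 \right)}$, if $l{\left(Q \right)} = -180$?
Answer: $27821$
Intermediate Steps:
$27641 - l{\left(166 \right)} = 27641 - -180 = 27641 + 180 = 27821$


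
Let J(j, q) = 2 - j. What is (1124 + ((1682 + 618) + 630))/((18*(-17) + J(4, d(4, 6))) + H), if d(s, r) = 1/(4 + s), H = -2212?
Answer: -2027/1260 ≈ -1.6087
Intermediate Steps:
(1124 + ((1682 + 618) + 630))/((18*(-17) + J(4, d(4, 6))) + H) = (1124 + ((1682 + 618) + 630))/((18*(-17) + (2 - 1*4)) - 2212) = (1124 + (2300 + 630))/((-306 + (2 - 4)) - 2212) = (1124 + 2930)/((-306 - 2) - 2212) = 4054/(-308 - 2212) = 4054/(-2520) = 4054*(-1/2520) = -2027/1260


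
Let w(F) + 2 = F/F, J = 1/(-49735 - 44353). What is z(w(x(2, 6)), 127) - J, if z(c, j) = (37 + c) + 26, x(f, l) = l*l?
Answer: 5833457/94088 ≈ 62.000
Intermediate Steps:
J = -1/94088 (J = 1/(-94088) = -1/94088 ≈ -1.0628e-5)
x(f, l) = l²
w(F) = -1 (w(F) = -2 + F/F = -2 + 1 = -1)
z(c, j) = 63 + c
z(w(x(2, 6)), 127) - J = (63 - 1) - 1*(-1/94088) = 62 + 1/94088 = 5833457/94088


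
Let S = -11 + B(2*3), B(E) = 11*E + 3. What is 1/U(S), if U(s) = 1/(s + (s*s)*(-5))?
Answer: -16762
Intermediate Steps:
B(E) = 3 + 11*E
S = 58 (S = -11 + (3 + 11*(2*3)) = -11 + (3 + 11*6) = -11 + (3 + 66) = -11 + 69 = 58)
U(s) = 1/(s - 5*s²) (U(s) = 1/(s + s²*(-5)) = 1/(s - 5*s²))
1/U(S) = 1/(-1/(58*(-1 + 5*58))) = 1/(-1*1/58/(-1 + 290)) = 1/(-1*1/58/289) = 1/(-1*1/58*1/289) = 1/(-1/16762) = -16762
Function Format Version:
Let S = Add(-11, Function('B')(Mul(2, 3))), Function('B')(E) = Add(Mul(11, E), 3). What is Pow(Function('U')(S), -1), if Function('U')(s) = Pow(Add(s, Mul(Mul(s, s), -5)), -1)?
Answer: -16762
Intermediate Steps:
Function('B')(E) = Add(3, Mul(11, E))
S = 58 (S = Add(-11, Add(3, Mul(11, Mul(2, 3)))) = Add(-11, Add(3, Mul(11, 6))) = Add(-11, Add(3, 66)) = Add(-11, 69) = 58)
Function('U')(s) = Pow(Add(s, Mul(-5, Pow(s, 2))), -1) (Function('U')(s) = Pow(Add(s, Mul(Pow(s, 2), -5)), -1) = Pow(Add(s, Mul(-5, Pow(s, 2))), -1))
Pow(Function('U')(S), -1) = Pow(Mul(-1, Pow(58, -1), Pow(Add(-1, Mul(5, 58)), -1)), -1) = Pow(Mul(-1, Rational(1, 58), Pow(Add(-1, 290), -1)), -1) = Pow(Mul(-1, Rational(1, 58), Pow(289, -1)), -1) = Pow(Mul(-1, Rational(1, 58), Rational(1, 289)), -1) = Pow(Rational(-1, 16762), -1) = -16762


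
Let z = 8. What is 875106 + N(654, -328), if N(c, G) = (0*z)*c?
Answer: 875106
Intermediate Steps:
N(c, G) = 0 (N(c, G) = (0*8)*c = 0*c = 0)
875106 + N(654, -328) = 875106 + 0 = 875106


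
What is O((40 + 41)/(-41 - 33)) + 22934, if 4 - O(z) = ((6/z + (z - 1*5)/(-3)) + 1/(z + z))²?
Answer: 823568933879/35928036 ≈ 22923.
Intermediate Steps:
O(z) = 4 - (5/3 - z/3 + 13/(2*z))² (O(z) = 4 - ((6/z + (z - 1*5)/(-3)) + 1/(z + z))² = 4 - ((6/z + (z - 5)*(-⅓)) + 1/(2*z))² = 4 - ((6/z + (-5 + z)*(-⅓)) + 1/(2*z))² = 4 - ((6/z + (5/3 - z/3)) + 1/(2*z))² = 4 - ((5/3 + 6/z - z/3) + 1/(2*z))² = 4 - (5/3 - z/3 + 13/(2*z))²)
O((40 + 41)/(-41 - 33)) + 22934 = (4 - (39 - 2*(40 + 41)²/(-41 - 33)² + 10*((40 + 41)/(-41 - 33)))²/(36*((40 + 41)/(-41 - 33))²)) + 22934 = (4 - (39 - 2*(81/(-74))² + 10*(81/(-74)))²/(36*(81/(-74))²)) + 22934 = (4 - (39 - 2*(81*(-1/74))² + 10*(81*(-1/74)))²/(36*(81*(-1/74))²)) + 22934 = (4 - (39 - 2*(-81/74)² + 10*(-81/74))²/(36*(-81/74)²)) + 22934 = (4 - 1/36*5476/6561*(39 - 2*6561/5476 - 405/37)²) + 22934 = (4 - 1/36*5476/6561*(39 - 6561/2738 - 405/37)²) + 22934 = (4 - 1/36*5476/6561*(70251/2738)²) + 22934 = (4 - 1/36*5476/6561*4935203001/7496644) + 22934 = (4 - 548355889/35928036) + 22934 = -404643745/35928036 + 22934 = 823568933879/35928036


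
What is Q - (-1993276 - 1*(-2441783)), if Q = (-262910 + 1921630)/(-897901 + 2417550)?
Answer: -681571555323/1519649 ≈ -4.4851e+5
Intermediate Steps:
Q = 1658720/1519649 ≈ 1.0915
Q - (-1993276 - 1*(-2441783)) = 1658720/1519649 - (-1993276 - 1*(-2441783)) = 1658720/1519649 - (-1993276 + 2441783) = 1658720/1519649 - 1*448507 = 1658720/1519649 - 448507 = -681571555323/1519649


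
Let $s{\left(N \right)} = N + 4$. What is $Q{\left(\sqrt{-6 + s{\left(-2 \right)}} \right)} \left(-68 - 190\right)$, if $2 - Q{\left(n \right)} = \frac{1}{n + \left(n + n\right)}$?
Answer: $-516 - 43 i \approx -516.0 - 43.0 i$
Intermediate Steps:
$s{\left(N \right)} = 4 + N$
$Q{\left(n \right)} = 2 - \frac{1}{3 n}$ ($Q{\left(n \right)} = 2 - \frac{1}{n + \left(n + n\right)} = 2 - \frac{1}{n + 2 n} = 2 - \frac{1}{3 n}$)
$Q{\left(\sqrt{-6 + s{\left(-2 \right)}} \right)} \left(-68 - 190\right) = \left(2 - \frac{1}{3 \sqrt{-6 + \left(4 - 2\right)}}\right) \left(-68 - 190\right) = \left(2 - \frac{1}{3 \sqrt{-6 + 2}}\right) \left(-258\right) = \left(2 - \frac{1}{3 \sqrt{-4}}\right) \left(-258\right) = \left(2 - \frac{1}{3 \cdot 2 i}\right) \left(-258\right) = \left(2 - \frac{\left(- \frac{1}{2}\right) i}{3}\right) \left(-258\right) = \left(2 + \frac{i}{6}\right) \left(-258\right) = -516 - 43 i$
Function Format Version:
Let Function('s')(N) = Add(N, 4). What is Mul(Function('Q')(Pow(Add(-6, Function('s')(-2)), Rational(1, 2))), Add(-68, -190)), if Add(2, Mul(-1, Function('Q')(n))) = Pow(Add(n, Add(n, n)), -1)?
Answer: Add(-516, Mul(-43, I)) ≈ Add(-516.00, Mul(-43.000, I))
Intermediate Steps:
Function('s')(N) = Add(4, N)
Function('Q')(n) = Add(2, Mul(Rational(-1, 3), Pow(n, -1))) (Function('Q')(n) = Add(2, Mul(-1, Pow(Add(n, Add(n, n)), -1))) = Add(2, Mul(-1, Pow(Add(n, Mul(2, n)), -1))) = Add(2, Mul(-1, Pow(Mul(3, n), -1))) = Add(2, Mul(-1, Mul(Rational(1, 3), Pow(n, -1)))) = Add(2, Mul(Rational(-1, 3), Pow(n, -1))))
Mul(Function('Q')(Pow(Add(-6, Function('s')(-2)), Rational(1, 2))), Add(-68, -190)) = Mul(Add(2, Mul(Rational(-1, 3), Pow(Pow(Add(-6, Add(4, -2)), Rational(1, 2)), -1))), Add(-68, -190)) = Mul(Add(2, Mul(Rational(-1, 3), Pow(Pow(Add(-6, 2), Rational(1, 2)), -1))), -258) = Mul(Add(2, Mul(Rational(-1, 3), Pow(Pow(-4, Rational(1, 2)), -1))), -258) = Mul(Add(2, Mul(Rational(-1, 3), Pow(Mul(2, I), -1))), -258) = Mul(Add(2, Mul(Rational(-1, 3), Mul(Rational(-1, 2), I))), -258) = Mul(Add(2, Mul(Rational(1, 6), I)), -258) = Add(-516, Mul(-43, I))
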